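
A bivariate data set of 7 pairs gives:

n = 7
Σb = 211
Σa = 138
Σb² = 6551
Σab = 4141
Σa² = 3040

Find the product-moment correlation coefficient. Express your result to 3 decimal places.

r = (nΣab − ΣaΣb) / √[(nΣa² − (Σa)²)(nΣb² − (Σb)²)]
Numerator: 7×4141 − 138×211 = -131
Denominator: √[(21280 − 19044)(45857 − 44521)] = √[2236 × 1336] = 1728.3796
r = -131 / 1728.3796 ≈ -0.076

-0.076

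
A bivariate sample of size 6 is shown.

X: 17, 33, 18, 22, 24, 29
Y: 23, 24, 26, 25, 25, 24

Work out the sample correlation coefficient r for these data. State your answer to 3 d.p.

-0.199

n = 6, ΣX = 143, ΣY = 147, ΣX² = 3603, ΣY² = 3607, ΣXY = 3497
nΣXY − ΣXΣY = 20982 − 21021 = -39
nΣX² − (ΣX)² = 21618 − 20449 = 1169; nΣY² − (ΣY)² = 21642 − 21609 = 33
r = -39 / √(1169 × 33) = -39 / 196.4103 ≈ -0.199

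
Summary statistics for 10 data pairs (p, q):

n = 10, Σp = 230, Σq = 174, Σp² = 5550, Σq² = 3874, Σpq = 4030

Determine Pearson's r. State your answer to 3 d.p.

0.060

r = (nΣpq − ΣpΣq) / √[(nΣp² − (Σp)²)(nΣq² − (Σq)²)]
Numerator: 10×4030 − 230×174 = 280
Denominator: √[(55500 − 52900)(38740 − 30276)] = √[2600 × 8464] = 4691.0980
r = 280 / 4691.0980 ≈ 0.060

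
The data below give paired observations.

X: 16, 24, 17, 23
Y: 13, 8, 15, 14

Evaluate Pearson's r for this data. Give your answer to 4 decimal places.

n = 4, ΣX = 80, ΣY = 50, ΣX² = 1650, ΣY² = 654, ΣXY = 977
nΣXY − ΣXΣY = 3908 − 4000 = -92
nΣX² − (ΣX)² = 6600 − 6400 = 200; nΣY² − (ΣY)² = 2616 − 2500 = 116
r = -92 / √(200 × 116) = -92 / 152.3155 ≈ -0.6040

-0.6040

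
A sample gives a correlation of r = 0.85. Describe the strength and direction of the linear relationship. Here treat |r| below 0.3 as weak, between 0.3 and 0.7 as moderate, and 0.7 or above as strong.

strong positive

r = 0.85 > 0 so the relationship is positive.
|r| = 0.85, which falls in the strong range.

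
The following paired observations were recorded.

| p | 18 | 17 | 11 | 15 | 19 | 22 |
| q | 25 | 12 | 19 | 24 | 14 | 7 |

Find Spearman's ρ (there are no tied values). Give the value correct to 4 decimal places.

-0.4857

Rank p: 4, 3, 1, 2, 5, 6
Rank q: 6, 2, 4, 5, 3, 1
d = rank(p) − rank(q): -2, 1, -3, -3, 2, 5; Σd² = 52
ρ = 1 − 6Σd² / [n(n²−1)] = 1 − 6×52 / (6×35) = 1 − 312/210 ≈ -0.4857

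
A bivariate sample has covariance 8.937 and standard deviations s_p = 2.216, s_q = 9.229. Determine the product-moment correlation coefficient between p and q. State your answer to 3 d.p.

0.437

r = Cov(p,q) / (s_p · s_q) = 8.937 / (2.216 × 9.229)
  = 8.937 / 20.4515 ≈ 0.437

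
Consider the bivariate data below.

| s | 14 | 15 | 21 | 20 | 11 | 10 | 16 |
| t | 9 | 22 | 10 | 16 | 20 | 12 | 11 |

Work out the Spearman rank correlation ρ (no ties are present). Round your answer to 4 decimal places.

-0.2143

Rank s: 3, 4, 7, 6, 2, 1, 5
Rank t: 1, 7, 2, 5, 6, 4, 3
d = rank(s) − rank(t): 2, -3, 5, 1, -4, -3, 2; Σd² = 68
ρ = 1 − 6Σd² / [n(n²−1)] = 1 − 6×68 / (7×48) = 1 − 408/336 ≈ -0.2143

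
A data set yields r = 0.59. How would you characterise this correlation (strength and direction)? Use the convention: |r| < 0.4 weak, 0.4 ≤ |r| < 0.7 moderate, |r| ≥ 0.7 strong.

moderate positive

r = 0.59 > 0 so the relationship is positive.
|r| = 0.59, which falls in the moderate range.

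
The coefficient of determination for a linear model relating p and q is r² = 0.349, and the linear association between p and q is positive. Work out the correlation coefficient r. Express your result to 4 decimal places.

|r| = √0.349 = 0.5908
The association is positive, so r = 0.5908.

0.5908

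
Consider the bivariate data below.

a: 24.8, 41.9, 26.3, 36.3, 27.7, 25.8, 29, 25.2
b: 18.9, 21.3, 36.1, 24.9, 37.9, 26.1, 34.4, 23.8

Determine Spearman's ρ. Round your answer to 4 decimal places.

Rank a: 1, 8, 4, 7, 5, 3, 6, 2
Rank b: 1, 2, 7, 4, 8, 5, 6, 3
d = rank(a) − rank(b): 0, 6, -3, 3, -3, -2, 0, -1; Σd² = 68
ρ = 1 − 6Σd² / [n(n²−1)] = 1 − 6×68 / (8×63) = 1 − 408/504 ≈ 0.1905

0.1905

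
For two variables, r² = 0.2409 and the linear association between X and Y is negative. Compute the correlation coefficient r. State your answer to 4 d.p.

|r| = √0.2409 = 0.4908
The association is negative, so r = −0.4908.

-0.4908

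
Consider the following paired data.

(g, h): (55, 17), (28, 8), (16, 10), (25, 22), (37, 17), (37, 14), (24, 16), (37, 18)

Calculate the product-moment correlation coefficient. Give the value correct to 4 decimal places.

n = 8, Σg = 259, Σh = 122, Σg² = 9373, Σh² = 2002, Σgh = 4066
nΣgh − ΣgΣh = 32528 − 31598 = 930
nΣg² − (Σg)² = 74984 − 67081 = 7903; nΣh² − (Σh)² = 16016 − 14884 = 1132
r = 930 / √(7903 × 1132) = 930 / 2991.0192 ≈ 0.3109

0.3109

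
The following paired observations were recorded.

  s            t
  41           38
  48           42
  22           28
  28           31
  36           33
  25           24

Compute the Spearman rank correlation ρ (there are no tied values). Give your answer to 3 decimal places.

0.943

Rank s: 5, 6, 1, 3, 4, 2
Rank t: 5, 6, 2, 3, 4, 1
d = rank(s) − rank(t): 0, 0, -1, 0, 0, 1; Σd² = 2
ρ = 1 − 6Σd² / [n(n²−1)] = 1 − 6×2 / (6×35) = 1 − 12/210 ≈ 0.943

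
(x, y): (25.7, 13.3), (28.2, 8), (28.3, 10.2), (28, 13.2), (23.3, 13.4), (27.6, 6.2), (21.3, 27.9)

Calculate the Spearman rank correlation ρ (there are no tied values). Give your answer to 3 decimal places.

-0.750

Rank x: 3, 6, 7, 5, 2, 4, 1
Rank y: 5, 2, 3, 4, 6, 1, 7
d = rank(x) − rank(y): -2, 4, 4, 1, -4, 3, -6; Σd² = 98
ρ = 1 − 6Σd² / [n(n²−1)] = 1 − 6×98 / (7×48) = 1 − 588/336 ≈ -0.750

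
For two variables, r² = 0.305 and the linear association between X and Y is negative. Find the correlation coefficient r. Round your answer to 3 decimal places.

|r| = √0.305 = 0.552
The association is negative, so r = −0.552.

-0.552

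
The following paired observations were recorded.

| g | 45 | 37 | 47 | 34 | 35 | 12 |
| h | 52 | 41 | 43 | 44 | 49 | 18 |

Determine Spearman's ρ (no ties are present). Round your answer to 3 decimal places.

0.371

Rank g: 5, 4, 6, 2, 3, 1
Rank h: 6, 2, 3, 4, 5, 1
d = rank(g) − rank(h): -1, 2, 3, -2, -2, 0; Σd² = 22
ρ = 1 − 6Σd² / [n(n²−1)] = 1 − 6×22 / (6×35) = 1 − 132/210 ≈ 0.371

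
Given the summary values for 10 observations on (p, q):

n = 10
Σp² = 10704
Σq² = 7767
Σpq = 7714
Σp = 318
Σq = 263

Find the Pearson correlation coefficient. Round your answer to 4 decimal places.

r = (nΣpq − ΣpΣq) / √[(nΣp² − (Σp)²)(nΣq² − (Σq)²)]
Numerator: 10×7714 − 318×263 = -6494
Denominator: √[(107040 − 101124)(77670 − 69169)] = √[5916 × 8501] = 7091.6793
r = -6494 / 7091.6793 ≈ -0.9157

-0.9157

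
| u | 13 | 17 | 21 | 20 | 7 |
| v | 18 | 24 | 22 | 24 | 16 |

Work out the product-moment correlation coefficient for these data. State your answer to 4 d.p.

n = 5, Σu = 78, Σv = 104, Σu² = 1348, Σv² = 2216, Σuv = 1696
nΣuv − ΣuΣv = 8480 − 8112 = 368
nΣu² − (Σu)² = 6740 − 6084 = 656; nΣv² − (Σv)² = 11080 − 10816 = 264
r = 368 / √(656 × 264) = 368 / 416.1538 ≈ 0.8843

0.8843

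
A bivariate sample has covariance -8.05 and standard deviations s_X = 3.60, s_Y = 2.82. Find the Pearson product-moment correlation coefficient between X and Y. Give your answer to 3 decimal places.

r = Cov(X,Y) / (s_X · s_Y) = -8.05 / (3.60 × 2.82)
  = -8.05 / 10.1520 ≈ -0.793

-0.793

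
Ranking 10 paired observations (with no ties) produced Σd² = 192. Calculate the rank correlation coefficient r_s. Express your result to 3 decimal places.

ρ = 1 − 6Σd² / [n(n²−1)] = 1 − 6×192 / (10×99)
  = 1 − 1152/990 = 1 − 1.1636 ≈ -0.164

-0.164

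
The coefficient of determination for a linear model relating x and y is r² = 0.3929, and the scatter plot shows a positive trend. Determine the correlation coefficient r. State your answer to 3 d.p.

|r| = √0.3929 = 0.627
The association is positive, so r = 0.627.

0.627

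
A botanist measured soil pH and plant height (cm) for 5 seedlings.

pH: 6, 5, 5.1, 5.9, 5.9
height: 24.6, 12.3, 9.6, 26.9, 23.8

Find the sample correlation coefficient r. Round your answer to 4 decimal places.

0.9640

n = 5, Σx = 27.9, Σy = 97.2, Σx² = 156.63, Σy² = 2138.66, Σxy = 557.19
nΣxy − ΣxΣy = 2785.95 − 2711.88 = 74.07
nΣx² − (Σx)² = 783.15 − 778.41 = 4.74; nΣy² − (Σy)² = 10693.3 − 9447.84 = 1245.46
r = 74.07 / √(4.74 × 1245.46) = 74.07 / 76.8341 ≈ 0.9640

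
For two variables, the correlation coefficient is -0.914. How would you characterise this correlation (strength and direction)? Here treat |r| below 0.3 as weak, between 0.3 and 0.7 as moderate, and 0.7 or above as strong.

r = -0.914 < 0 so the relationship is negative.
|r| = 0.914, which falls in the strong range.

strong negative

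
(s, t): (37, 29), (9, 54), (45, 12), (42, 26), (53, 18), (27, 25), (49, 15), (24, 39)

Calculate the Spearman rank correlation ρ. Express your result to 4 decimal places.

Rank s: 4, 1, 6, 5, 8, 3, 7, 2
Rank t: 6, 8, 1, 5, 3, 4, 2, 7
d = rank(s) − rank(t): -2, -7, 5, 0, 5, -1, 5, -5; Σd² = 154
ρ = 1 − 6Σd² / [n(n²−1)] = 1 − 6×154 / (8×63) = 1 − 924/504 ≈ -0.8333

-0.8333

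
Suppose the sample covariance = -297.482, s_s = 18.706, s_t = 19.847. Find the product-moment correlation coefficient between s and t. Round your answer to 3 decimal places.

-0.801

r = Cov(s,t) / (s_s · s_t) = -297.482 / (18.706 × 19.847)
  = -297.482 / 371.2580 ≈ -0.801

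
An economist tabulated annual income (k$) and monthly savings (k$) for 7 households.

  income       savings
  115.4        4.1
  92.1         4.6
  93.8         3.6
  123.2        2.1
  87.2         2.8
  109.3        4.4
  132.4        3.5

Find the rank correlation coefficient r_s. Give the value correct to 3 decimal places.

Rank income: 5, 2, 3, 6, 1, 4, 7
Rank savings: 5, 7, 4, 1, 2, 6, 3
d = rank(income) − rank(savings): 0, -5, -1, 5, -1, -2, 4; Σd² = 72
ρ = 1 − 6Σd² / [n(n²−1)] = 1 − 6×72 / (7×48) = 1 − 432/336 ≈ -0.286

-0.286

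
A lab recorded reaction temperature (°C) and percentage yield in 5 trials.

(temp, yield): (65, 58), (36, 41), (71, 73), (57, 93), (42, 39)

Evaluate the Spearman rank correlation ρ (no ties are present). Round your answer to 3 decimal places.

Rank temp: 4, 1, 5, 3, 2
Rank yield: 3, 2, 4, 5, 1
d = rank(temp) − rank(yield): 1, -1, 1, -2, 1; Σd² = 8
ρ = 1 − 6Σd² / [n(n²−1)] = 1 − 6×8 / (5×24) = 1 − 48/120 ≈ 0.600

0.600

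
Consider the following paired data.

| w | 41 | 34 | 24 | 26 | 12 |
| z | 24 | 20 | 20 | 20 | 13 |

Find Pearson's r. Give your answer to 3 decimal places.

n = 5, Σw = 137, Σz = 97, Σw² = 4233, Σz² = 1945, Σwz = 2820
nΣwz − ΣwΣz = 14100 − 13289 = 811
nΣw² − (Σw)² = 21165 − 18769 = 2396; nΣz² − (Σz)² = 9725 − 9409 = 316
r = 811 / √(2396 × 316) = 811 / 870.1356 ≈ 0.932

0.932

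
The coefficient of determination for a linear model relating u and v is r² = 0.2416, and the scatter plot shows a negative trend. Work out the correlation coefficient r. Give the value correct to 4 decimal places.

-0.4915

|r| = √0.2416 = 0.4915
The association is negative, so r = −0.4915.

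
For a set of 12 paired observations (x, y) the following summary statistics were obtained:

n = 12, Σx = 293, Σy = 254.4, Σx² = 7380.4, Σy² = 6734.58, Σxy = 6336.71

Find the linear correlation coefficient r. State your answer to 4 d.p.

r = (nΣxy − ΣxΣy) / √[(nΣx² − (Σx)²)(nΣy² − (Σy)²)]
Numerator: 12×6336.71 − 293×254.4 = 1501.32
Denominator: √[(88564.8 − 85849)(80814.96 − 64719.36)] = √[2715.8 × 16095.6] = 6611.5377
r = 1501.32 / 6611.5377 ≈ 0.2271

0.2271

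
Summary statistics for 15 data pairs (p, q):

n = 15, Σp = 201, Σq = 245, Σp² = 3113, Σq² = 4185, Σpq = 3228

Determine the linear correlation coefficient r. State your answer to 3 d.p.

r = (nΣpq − ΣpΣq) / √[(nΣp² − (Σp)²)(nΣq² − (Σq)²)]
Numerator: 15×3228 − 201×245 = -825
Denominator: √[(46695 − 40401)(62775 − 60025)] = √[6294 × 2750] = 4160.3485
r = -825 / 4160.3485 ≈ -0.198

-0.198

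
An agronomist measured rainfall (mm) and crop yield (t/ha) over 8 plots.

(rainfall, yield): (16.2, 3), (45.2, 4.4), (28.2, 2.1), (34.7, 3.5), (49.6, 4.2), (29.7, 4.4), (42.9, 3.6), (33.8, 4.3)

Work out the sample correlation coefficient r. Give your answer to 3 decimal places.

0.541

n = 8, Σx = 280.3, Σy = 29.5, Σx² = 10629.91, Σy² = 113.47, Σxy = 1066.93
nΣxy − ΣxΣy = 8535.44 − 8268.85 = 266.59
nΣx² − (Σx)² = 85039.28 − 78568.09 = 6471.19; nΣy² − (Σy)² = 907.76 − 870.25 = 37.51
r = 266.59 / √(6471.19 × 37.51) = 266.59 / 492.6808 ≈ 0.541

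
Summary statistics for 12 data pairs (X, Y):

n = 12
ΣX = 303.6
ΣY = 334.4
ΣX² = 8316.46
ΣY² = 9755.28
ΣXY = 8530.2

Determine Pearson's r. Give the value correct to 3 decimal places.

0.133

r = (nΣXY − ΣXΣY) / √[(nΣX² − (ΣX)²)(nΣY² − (ΣY)²)]
Numerator: 12×8530.2 − 303.6×334.4 = 838.56
Denominator: √[(99797.52 − 92172.96)(117063.36 − 111823.36)] = √[7624.56 × 5240] = 6320.8144
r = 838.56 / 6320.8144 ≈ 0.133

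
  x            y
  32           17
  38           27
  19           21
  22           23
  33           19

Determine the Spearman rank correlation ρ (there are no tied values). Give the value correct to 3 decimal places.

0.200

Rank x: 3, 5, 1, 2, 4
Rank y: 1, 5, 3, 4, 2
d = rank(x) − rank(y): 2, 0, -2, -2, 2; Σd² = 16
ρ = 1 − 6Σd² / [n(n²−1)] = 1 − 6×16 / (5×24) = 1 − 96/120 ≈ 0.200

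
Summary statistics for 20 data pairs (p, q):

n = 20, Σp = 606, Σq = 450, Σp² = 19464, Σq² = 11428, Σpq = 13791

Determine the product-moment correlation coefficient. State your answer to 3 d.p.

r = (nΣpq − ΣpΣq) / √[(nΣp² − (Σp)²)(nΣq² − (Σq)²)]
Numerator: 20×13791 − 606×450 = 3120
Denominator: √[(389280 − 367236)(228560 − 202500)] = √[22044 × 26060] = 23968.0337
r = 3120 / 23968.0337 ≈ 0.130

0.130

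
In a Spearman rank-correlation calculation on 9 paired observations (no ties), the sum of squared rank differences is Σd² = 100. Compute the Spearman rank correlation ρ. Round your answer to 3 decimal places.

0.167

ρ = 1 − 6Σd² / [n(n²−1)] = 1 − 6×100 / (9×80)
  = 1 − 600/720 = 1 − 0.8333 ≈ 0.167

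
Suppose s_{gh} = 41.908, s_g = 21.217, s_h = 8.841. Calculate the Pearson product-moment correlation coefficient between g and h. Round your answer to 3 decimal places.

0.223

r = Cov(g,h) / (s_g · s_h) = 41.908 / (21.217 × 8.841)
  = 41.908 / 187.5795 ≈ 0.223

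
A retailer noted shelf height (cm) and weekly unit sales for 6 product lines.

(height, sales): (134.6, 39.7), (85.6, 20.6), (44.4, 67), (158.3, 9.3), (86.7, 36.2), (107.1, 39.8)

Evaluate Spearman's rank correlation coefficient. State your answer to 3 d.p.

-0.486

Rank height: 5, 2, 1, 6, 3, 4
Rank sales: 4, 2, 6, 1, 3, 5
d = rank(height) − rank(sales): 1, 0, -5, 5, 0, -1; Σd² = 52
ρ = 1 − 6Σd² / [n(n²−1)] = 1 − 6×52 / (6×35) = 1 − 312/210 ≈ -0.486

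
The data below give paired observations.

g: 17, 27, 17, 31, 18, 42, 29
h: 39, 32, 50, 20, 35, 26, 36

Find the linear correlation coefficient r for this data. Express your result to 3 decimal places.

-0.733

n = 7, Σg = 181, Σh = 238, Σg² = 5197, Σh² = 8642, Σgh = 5763
nΣgh − ΣgΣh = 40341 − 43078 = -2737
nΣg² − (Σg)² = 36379 − 32761 = 3618; nΣh² − (Σh)² = 60494 − 56644 = 3850
r = -2737 / √(3618 × 3850) = -2737 / 3732.1977 ≈ -0.733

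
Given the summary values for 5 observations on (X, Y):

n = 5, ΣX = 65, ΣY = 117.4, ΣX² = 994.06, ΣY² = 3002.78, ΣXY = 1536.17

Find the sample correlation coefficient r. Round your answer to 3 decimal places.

r = (nΣXY − ΣXΣY) / √[(nΣX² − (ΣX)²)(nΣY² − (ΣY)²)]
Numerator: 5×1536.17 − 65×117.4 = 49.85
Denominator: √[(4970.3 − 4225)(15013.9 − 13782.76)] = √[745.3 × 1231.14] = 957.8980
r = 49.85 / 957.8980 ≈ 0.052

0.052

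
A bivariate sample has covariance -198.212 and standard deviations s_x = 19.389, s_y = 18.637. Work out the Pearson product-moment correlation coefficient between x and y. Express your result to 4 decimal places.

-0.5485

r = Cov(x,y) / (s_x · s_y) = -198.212 / (19.389 × 18.637)
  = -198.212 / 361.3528 ≈ -0.5485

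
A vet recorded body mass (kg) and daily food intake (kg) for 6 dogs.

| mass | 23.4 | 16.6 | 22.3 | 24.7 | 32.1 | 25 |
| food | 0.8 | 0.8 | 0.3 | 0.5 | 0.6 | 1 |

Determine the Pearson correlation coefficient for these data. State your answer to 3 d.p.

n = 6, Σx = 144.1, Σy = 4, Σx² = 3585.91, Σy² = 2.98, Σxy = 95.3
nΣxy − ΣxΣy = 571.8 − 576.4 = -4.6
nΣx² − (Σx)² = 21515.46 − 20764.81 = 750.65; nΣy² − (Σy)² = 17.88 − 16 = 1.88
r = -4.6 / √(750.65 × 1.88) = -4.6 / 37.5662 ≈ -0.122

-0.122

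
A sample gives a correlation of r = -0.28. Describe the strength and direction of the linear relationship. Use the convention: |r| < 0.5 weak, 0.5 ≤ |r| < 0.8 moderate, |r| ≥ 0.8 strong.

r = -0.28 < 0 so the relationship is negative.
|r| = 0.28, which falls in the weak range.

weak negative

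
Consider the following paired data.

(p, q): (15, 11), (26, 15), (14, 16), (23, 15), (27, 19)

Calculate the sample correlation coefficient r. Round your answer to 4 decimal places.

0.5845

n = 5, Σp = 105, Σq = 76, Σp² = 2355, Σq² = 1188, Σpq = 1637
nΣpq − ΣpΣq = 8185 − 7980 = 205
nΣp² − (Σp)² = 11775 − 11025 = 750; nΣq² − (Σq)² = 5940 − 5776 = 164
r = 205 / √(750 × 164) = 205 / 350.7136 ≈ 0.5845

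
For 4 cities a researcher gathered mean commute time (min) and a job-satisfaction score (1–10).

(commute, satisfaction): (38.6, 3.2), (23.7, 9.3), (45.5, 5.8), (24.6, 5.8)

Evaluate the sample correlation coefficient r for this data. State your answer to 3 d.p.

n = 4, Σx = 132.4, Σy = 24.1, Σx² = 4727.06, Σy² = 164.01, Σxy = 750.51
nΣxy − ΣxΣy = 3002.04 − 3190.84 = -188.8
nΣx² − (Σx)² = 18908.24 − 17529.76 = 1378.48; nΣy² − (Σy)² = 656.04 − 580.81 = 75.23
r = -188.8 / √(1378.48 × 75.23) = -188.8 / 322.0296 ≈ -0.586

-0.586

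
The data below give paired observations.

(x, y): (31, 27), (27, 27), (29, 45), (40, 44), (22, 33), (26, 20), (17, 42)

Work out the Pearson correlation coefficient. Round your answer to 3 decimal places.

0.148

n = 7, Σx = 192, Σy = 238, Σx² = 5580, Σy² = 8672, Σxy = 6591
nΣxy − ΣxΣy = 46137 − 45696 = 441
nΣx² − (Σx)² = 39060 − 36864 = 2196; nΣy² − (Σy)² = 60704 − 56644 = 4060
r = 441 / √(2196 × 4060) = 441 / 2985.9270 ≈ 0.148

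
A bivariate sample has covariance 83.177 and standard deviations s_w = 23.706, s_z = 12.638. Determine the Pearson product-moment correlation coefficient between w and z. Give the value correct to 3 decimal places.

0.278

r = Cov(w,z) / (s_w · s_z) = 83.177 / (23.706 × 12.638)
  = 83.177 / 299.5964 ≈ 0.278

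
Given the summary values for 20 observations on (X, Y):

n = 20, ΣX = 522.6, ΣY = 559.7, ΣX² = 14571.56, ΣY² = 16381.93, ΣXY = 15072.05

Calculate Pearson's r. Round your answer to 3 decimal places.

r = (nΣXY − ΣXΣY) / √[(nΣX² − (ΣX)²)(nΣY² − (ΣY)²)]
Numerator: 20×15072.05 − 522.6×559.7 = 8941.78
Denominator: √[(291431.2 − 273110.76)(327638.6 − 313264.09)] = √[18320.44 × 14374.51] = 16227.9804
r = 8941.78 / 16227.9804 ≈ 0.551

0.551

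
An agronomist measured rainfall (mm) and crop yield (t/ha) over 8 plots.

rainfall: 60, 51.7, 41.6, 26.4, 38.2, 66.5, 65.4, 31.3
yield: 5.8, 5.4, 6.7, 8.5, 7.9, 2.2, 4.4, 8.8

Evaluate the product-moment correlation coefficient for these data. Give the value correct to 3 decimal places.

n = 8, Σx = 381.1, Σy = 49.7, Σx² = 19838.75, Σy² = 343.99, Σxy = 2141.58
nΣxy − ΣxΣy = 17132.64 − 18940.67 = -1808.03
nΣx² − (Σx)² = 158710 − 145237.21 = 13472.79; nΣy² − (Σy)² = 2751.92 − 2470.09 = 281.83
r = -1808.03 / √(13472.79 × 281.83) = -1808.03 / 1948.5986 ≈ -0.928

-0.928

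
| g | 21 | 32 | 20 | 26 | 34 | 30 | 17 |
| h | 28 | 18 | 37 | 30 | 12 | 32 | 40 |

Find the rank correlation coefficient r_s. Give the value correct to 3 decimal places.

Rank g: 3, 6, 2, 4, 7, 5, 1
Rank h: 3, 2, 6, 4, 1, 5, 7
d = rank(g) − rank(h): 0, 4, -4, 0, 6, 0, -6; Σd² = 104
ρ = 1 − 6Σd² / [n(n²−1)] = 1 − 6×104 / (7×48) = 1 − 624/336 ≈ -0.857

-0.857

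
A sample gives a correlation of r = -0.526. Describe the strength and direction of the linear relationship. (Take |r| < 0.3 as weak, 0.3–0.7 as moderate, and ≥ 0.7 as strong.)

r = -0.526 < 0 so the relationship is negative.
|r| = 0.526, which falls in the moderate range.

moderate negative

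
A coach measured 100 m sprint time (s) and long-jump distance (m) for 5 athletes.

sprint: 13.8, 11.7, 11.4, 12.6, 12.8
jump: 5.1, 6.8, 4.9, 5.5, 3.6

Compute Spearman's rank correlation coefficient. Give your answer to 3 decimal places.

-0.200

Rank sprint: 5, 2, 1, 3, 4
Rank jump: 3, 5, 2, 4, 1
d = rank(sprint) − rank(jump): 2, -3, -1, -1, 3; Σd² = 24
ρ = 1 − 6Σd² / [n(n²−1)] = 1 − 6×24 / (5×24) = 1 − 144/120 ≈ -0.200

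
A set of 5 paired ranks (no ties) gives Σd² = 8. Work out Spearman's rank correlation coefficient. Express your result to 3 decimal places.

0.600

ρ = 1 − 6Σd² / [n(n²−1)] = 1 − 6×8 / (5×24)
  = 1 − 48/120 = 1 − 0.4000 ≈ 0.600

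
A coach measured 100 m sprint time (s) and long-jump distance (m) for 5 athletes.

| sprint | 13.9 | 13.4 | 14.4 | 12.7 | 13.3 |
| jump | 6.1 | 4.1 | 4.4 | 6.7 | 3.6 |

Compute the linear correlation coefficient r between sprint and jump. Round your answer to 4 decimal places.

n = 5, Σx = 67.7, Σy = 24.9, Σx² = 918.31, Σy² = 131.23, Σxy = 336.06
nΣxy − ΣxΣy = 1680.3 − 1685.73 = -5.43
nΣx² − (Σx)² = 4591.55 − 4583.29 = 8.26; nΣy² − (Σy)² = 656.15 − 620.01 = 36.14
r = -5.43 / √(8.26 × 36.14) = -5.43 / 17.2776 ≈ -0.3143

-0.3143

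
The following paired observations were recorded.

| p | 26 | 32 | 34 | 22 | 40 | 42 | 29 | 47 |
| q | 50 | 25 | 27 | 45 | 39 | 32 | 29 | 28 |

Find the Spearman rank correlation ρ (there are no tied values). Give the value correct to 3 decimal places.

-0.429

Rank p: 2, 4, 5, 1, 6, 7, 3, 8
Rank q: 8, 1, 2, 7, 6, 5, 4, 3
d = rank(p) − rank(q): -6, 3, 3, -6, 0, 2, -1, 5; Σd² = 120
ρ = 1 − 6Σd² / [n(n²−1)] = 1 − 6×120 / (8×63) = 1 − 720/504 ≈ -0.429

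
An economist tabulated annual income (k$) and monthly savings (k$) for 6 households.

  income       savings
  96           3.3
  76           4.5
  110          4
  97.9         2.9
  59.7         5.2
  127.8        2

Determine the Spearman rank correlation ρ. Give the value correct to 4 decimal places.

-0.8286

Rank income: 3, 2, 5, 4, 1, 6
Rank savings: 3, 5, 4, 2, 6, 1
d = rank(income) − rank(savings): 0, -3, 1, 2, -5, 5; Σd² = 64
ρ = 1 − 6Σd² / [n(n²−1)] = 1 − 6×64 / (6×35) = 1 − 384/210 ≈ -0.8286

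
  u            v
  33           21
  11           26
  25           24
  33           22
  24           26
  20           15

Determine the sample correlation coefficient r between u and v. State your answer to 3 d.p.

n = 6, Σu = 146, Σv = 134, Σu² = 3900, Σv² = 3078, Σuv = 3229
nΣuv − ΣuΣv = 19374 − 19564 = -190
nΣu² − (Σu)² = 23400 − 21316 = 2084; nΣv² − (Σv)² = 18468 − 17956 = 512
r = -190 / √(2084 × 512) = -190 / 1032.9608 ≈ -0.184

-0.184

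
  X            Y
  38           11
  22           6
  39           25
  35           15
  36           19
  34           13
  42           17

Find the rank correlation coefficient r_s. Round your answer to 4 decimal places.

0.6429

Rank X: 5, 1, 6, 3, 4, 2, 7
Rank Y: 2, 1, 7, 4, 6, 3, 5
d = rank(X) − rank(Y): 3, 0, -1, -1, -2, -1, 2; Σd² = 20
ρ = 1 − 6Σd² / [n(n²−1)] = 1 − 6×20 / (7×48) = 1 − 120/336 ≈ 0.6429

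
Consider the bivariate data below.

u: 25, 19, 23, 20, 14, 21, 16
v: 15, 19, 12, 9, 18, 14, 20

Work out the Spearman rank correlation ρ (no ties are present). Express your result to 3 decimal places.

Rank u: 7, 3, 6, 4, 1, 5, 2
Rank v: 4, 6, 2, 1, 5, 3, 7
d = rank(u) − rank(v): 3, -3, 4, 3, -4, 2, -5; Σd² = 88
ρ = 1 − 6Σd² / [n(n²−1)] = 1 − 6×88 / (7×48) = 1 − 528/336 ≈ -0.571

-0.571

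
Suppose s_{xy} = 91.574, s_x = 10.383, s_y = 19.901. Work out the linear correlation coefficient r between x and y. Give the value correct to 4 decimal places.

0.4432

r = Cov(x,y) / (s_x · s_y) = 91.574 / (10.383 × 19.901)
  = 91.574 / 206.6321 ≈ 0.4432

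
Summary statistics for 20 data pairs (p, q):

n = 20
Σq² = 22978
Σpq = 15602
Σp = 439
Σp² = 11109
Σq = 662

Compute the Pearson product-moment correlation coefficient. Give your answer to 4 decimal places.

r = (nΣpq − ΣpΣq) / √[(nΣp² − (Σp)²)(nΣq² − (Σq)²)]
Numerator: 20×15602 − 439×662 = 21422
Denominator: √[(222180 − 192721)(459560 − 438244)] = √[29459 × 21316] = 25058.8915
r = 21422 / 25058.8915 ≈ 0.8549

0.8549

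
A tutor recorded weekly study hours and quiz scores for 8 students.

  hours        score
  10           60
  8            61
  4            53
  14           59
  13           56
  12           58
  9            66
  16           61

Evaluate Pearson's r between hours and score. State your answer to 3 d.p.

n = 8, Σx = 86, Σy = 474, Σx² = 1026, Σy² = 28188, Σxy = 5120
nΣxy − ΣxΣy = 40960 − 40764 = 196
nΣx² − (Σx)² = 8208 − 7396 = 812; nΣy² − (Σy)² = 225504 − 224676 = 828
r = 196 / √(812 × 828) = 196 / 819.9610 ≈ 0.239

0.239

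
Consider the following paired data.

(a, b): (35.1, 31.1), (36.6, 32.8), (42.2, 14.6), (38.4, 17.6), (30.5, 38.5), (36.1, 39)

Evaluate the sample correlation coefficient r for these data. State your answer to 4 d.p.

n = 6, Σa = 218.9, Σb = 173.6, Σa² = 8060.43, Σb² = 5569.22, Σab = 6166.2
nΣab − ΣaΣb = 36997.2 − 38001.04 = -1003.84
nΣa² − (Σa)² = 48362.58 − 47917.21 = 445.37; nΣb² − (Σb)² = 33415.32 − 30136.96 = 3278.36
r = -1003.84 / √(445.37 × 3278.36) = -1003.84 / 1208.3390 ≈ -0.8308

-0.8308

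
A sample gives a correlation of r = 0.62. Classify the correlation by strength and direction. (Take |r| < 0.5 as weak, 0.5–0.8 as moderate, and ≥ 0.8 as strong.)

moderate positive

r = 0.62 > 0 so the relationship is positive.
|r| = 0.62, which falls in the moderate range.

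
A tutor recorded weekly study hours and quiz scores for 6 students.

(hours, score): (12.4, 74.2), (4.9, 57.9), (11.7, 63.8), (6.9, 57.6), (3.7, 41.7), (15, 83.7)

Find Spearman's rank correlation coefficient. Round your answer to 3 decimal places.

0.943

Rank hours: 5, 2, 4, 3, 1, 6
Rank score: 5, 3, 4, 2, 1, 6
d = rank(hours) − rank(score): 0, -1, 0, 1, 0, 0; Σd² = 2
ρ = 1 − 6Σd² / [n(n²−1)] = 1 − 6×2 / (6×35) = 1 − 12/210 ≈ 0.943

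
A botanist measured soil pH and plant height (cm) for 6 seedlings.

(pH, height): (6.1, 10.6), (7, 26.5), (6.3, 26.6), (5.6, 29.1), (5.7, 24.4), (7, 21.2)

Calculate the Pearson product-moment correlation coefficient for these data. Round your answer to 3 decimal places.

n = 6, Σx = 37.7, Σy = 138.4, Σx² = 238.75, Σy² = 3413.78, Σxy = 868.18
nΣxy − ΣxΣy = 5209.08 − 5217.68 = -8.6
nΣx² − (Σx)² = 1432.5 − 1421.29 = 11.21; nΣy² − (Σy)² = 20482.68 − 19154.56 = 1328.12
r = -8.6 / √(11.21 × 1328.12) = -8.6 / 122.0173 ≈ -0.070

-0.070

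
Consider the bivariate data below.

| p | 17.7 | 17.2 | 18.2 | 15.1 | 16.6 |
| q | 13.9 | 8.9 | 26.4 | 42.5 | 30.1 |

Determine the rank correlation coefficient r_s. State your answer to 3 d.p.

-0.600

Rank p: 4, 3, 5, 1, 2
Rank q: 2, 1, 3, 5, 4
d = rank(p) − rank(q): 2, 2, 2, -4, -2; Σd² = 32
ρ = 1 − 6Σd² / [n(n²−1)] = 1 − 6×32 / (5×24) = 1 − 192/120 ≈ -0.600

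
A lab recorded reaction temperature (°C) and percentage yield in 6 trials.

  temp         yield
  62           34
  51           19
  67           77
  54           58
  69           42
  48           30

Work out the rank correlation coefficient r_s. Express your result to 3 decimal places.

Rank temp: 4, 2, 5, 3, 6, 1
Rank yield: 3, 1, 6, 5, 4, 2
d = rank(temp) − rank(yield): 1, 1, -1, -2, 2, -1; Σd² = 12
ρ = 1 − 6Σd² / [n(n²−1)] = 1 − 6×12 / (6×35) = 1 − 72/210 ≈ 0.657

0.657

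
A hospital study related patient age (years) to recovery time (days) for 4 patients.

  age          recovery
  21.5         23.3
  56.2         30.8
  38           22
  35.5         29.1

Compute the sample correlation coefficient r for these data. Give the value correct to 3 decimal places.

0.676

n = 4, Σx = 151.2, Σy = 105.2, Σx² = 6324.94, Σy² = 2822.34, Σxy = 4100.96
nΣxy − ΣxΣy = 16403.84 − 15906.24 = 497.6
nΣx² − (Σx)² = 25299.76 − 22861.44 = 2438.32; nΣy² − (Σy)² = 11289.36 − 11067.04 = 222.32
r = 497.6 / √(2438.32 × 222.32) = 497.6 / 736.2658 ≈ 0.676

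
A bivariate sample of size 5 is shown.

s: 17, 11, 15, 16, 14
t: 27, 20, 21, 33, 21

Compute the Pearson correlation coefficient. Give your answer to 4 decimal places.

n = 5, Σs = 73, Σt = 122, Σs² = 1087, Σt² = 3100, Σst = 1816
nΣst − ΣsΣt = 9080 − 8906 = 174
nΣs² − (Σs)² = 5435 − 5329 = 106; nΣt² − (Σt)² = 15500 − 14884 = 616
r = 174 / √(106 × 616) = 174 / 255.5308 ≈ 0.6809

0.6809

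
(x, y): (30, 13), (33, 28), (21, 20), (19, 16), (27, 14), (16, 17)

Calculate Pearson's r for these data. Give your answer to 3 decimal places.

0.328

n = 6, Σx = 146, Σy = 108, Σx² = 3776, Σy² = 2094, Σxy = 2688
nΣxy − ΣxΣy = 16128 − 15768 = 360
nΣx² − (Σx)² = 22656 − 21316 = 1340; nΣy² − (Σy)² = 12564 − 11664 = 900
r = 360 / √(1340 × 900) = 360 / 1098.1803 ≈ 0.328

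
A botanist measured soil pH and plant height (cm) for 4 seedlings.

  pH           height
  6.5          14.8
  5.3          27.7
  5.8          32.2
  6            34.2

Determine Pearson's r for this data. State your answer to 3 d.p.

n = 4, Σx = 23.6, Σy = 108.9, Σx² = 139.98, Σy² = 3192.81, Σxy = 634.97
nΣxy − ΣxΣy = 2539.88 − 2570.04 = -30.16
nΣx² − (Σx)² = 559.92 − 556.96 = 2.96; nΣy² − (Σy)² = 12771.24 − 11859.21 = 912.03
r = -30.16 / √(2.96 × 912.03) = -30.16 / 51.9578 ≈ -0.580

-0.580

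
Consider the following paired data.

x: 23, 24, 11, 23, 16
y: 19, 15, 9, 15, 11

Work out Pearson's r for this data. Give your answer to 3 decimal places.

n = 5, Σx = 97, Σy = 69, Σx² = 2011, Σy² = 1013, Σxy = 1417
nΣxy − ΣxΣy = 7085 − 6693 = 392
nΣx² − (Σx)² = 10055 − 9409 = 646; nΣy² − (Σy)² = 5065 − 4761 = 304
r = 392 / √(646 × 304) = 392 / 443.1523 ≈ 0.885

0.885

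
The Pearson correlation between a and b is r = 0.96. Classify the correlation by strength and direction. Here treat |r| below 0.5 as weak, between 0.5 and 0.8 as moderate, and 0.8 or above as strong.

strong positive

r = 0.96 > 0 so the relationship is positive.
|r| = 0.96, which falls in the strong range.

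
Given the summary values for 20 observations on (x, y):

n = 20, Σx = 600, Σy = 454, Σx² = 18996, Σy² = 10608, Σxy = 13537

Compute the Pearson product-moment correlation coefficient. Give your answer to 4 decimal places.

-0.1513

r = (nΣxy − ΣxΣy) / √[(nΣx² − (Σx)²)(nΣy² − (Σy)²)]
Numerator: 20×13537 − 600×454 = -1660
Denominator: √[(379920 − 360000)(212160 − 206116)] = √[19920 × 6044] = 10972.5330
r = -1660 / 10972.5330 ≈ -0.1513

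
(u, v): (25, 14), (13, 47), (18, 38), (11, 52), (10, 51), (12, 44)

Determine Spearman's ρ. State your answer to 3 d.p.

Rank u: 6, 4, 5, 2, 1, 3
Rank v: 1, 4, 2, 6, 5, 3
d = rank(u) − rank(v): 5, 0, 3, -4, -4, 0; Σd² = 66
ρ = 1 − 6Σd² / [n(n²−1)] = 1 − 6×66 / (6×35) = 1 − 396/210 ≈ -0.886

-0.886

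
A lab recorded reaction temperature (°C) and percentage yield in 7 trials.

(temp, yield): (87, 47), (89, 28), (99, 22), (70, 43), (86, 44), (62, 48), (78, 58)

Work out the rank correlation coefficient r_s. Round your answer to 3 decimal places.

Rank temp: 5, 6, 7, 2, 4, 1, 3
Rank yield: 5, 2, 1, 3, 4, 6, 7
d = rank(temp) − rank(yield): 0, 4, 6, -1, 0, -5, -4; Σd² = 94
ρ = 1 − 6Σd² / [n(n²−1)] = 1 − 6×94 / (7×48) = 1 − 564/336 ≈ -0.679

-0.679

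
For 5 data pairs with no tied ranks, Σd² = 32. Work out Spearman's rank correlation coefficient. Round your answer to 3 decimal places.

-0.600

ρ = 1 − 6Σd² / [n(n²−1)] = 1 − 6×32 / (5×24)
  = 1 − 192/120 = 1 − 1.6000 ≈ -0.600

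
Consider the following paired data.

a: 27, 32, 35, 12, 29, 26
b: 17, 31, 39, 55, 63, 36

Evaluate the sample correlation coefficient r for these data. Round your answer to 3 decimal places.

n = 6, Σa = 161, Σb = 241, Σa² = 4639, Σb² = 11061, Σab = 6239
nΣab − ΣaΣb = 37434 − 38801 = -1367
nΣa² − (Σa)² = 27834 − 25921 = 1913; nΣb² − (Σb)² = 66366 − 58081 = 8285
r = -1367 / √(1913 × 8285) = -1367 / 3981.1060 ≈ -0.343

-0.343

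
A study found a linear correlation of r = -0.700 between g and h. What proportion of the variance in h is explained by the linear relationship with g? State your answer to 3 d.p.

0.490

r² = (-0.700)² = 0.490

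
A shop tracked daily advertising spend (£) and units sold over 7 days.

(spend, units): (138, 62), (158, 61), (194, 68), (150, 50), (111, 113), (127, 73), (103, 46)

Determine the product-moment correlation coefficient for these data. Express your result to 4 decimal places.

n = 7, Σx = 981, Σy = 473, Σx² = 143203, Σy² = 34903, Σxy = 65438
nΣxy − ΣxΣy = 458066 − 464013 = -5947
nΣx² − (Σx)² = 1002421 − 962361 = 40060; nΣy² − (Σy)² = 244321 − 223729 = 20592
r = -5947 / √(40060 × 20592) = -5947 / 28721.3426 ≈ -0.2071

-0.2071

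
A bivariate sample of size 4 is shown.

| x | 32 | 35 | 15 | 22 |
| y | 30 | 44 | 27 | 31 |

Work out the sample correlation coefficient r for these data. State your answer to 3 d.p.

0.746

n = 4, Σx = 104, Σy = 132, Σx² = 2958, Σy² = 4526, Σxy = 3587
nΣxy − ΣxΣy = 14348 − 13728 = 620
nΣx² − (Σx)² = 11832 − 10816 = 1016; nΣy² − (Σy)² = 18104 − 17424 = 680
r = 620 / √(1016 × 680) = 620 / 831.1919 ≈ 0.746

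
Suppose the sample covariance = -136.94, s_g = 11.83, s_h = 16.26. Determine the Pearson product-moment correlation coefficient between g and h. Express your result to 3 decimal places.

r = Cov(g,h) / (s_g · s_h) = -136.94 / (11.83 × 16.26)
  = -136.94 / 192.3558 ≈ -0.712

-0.712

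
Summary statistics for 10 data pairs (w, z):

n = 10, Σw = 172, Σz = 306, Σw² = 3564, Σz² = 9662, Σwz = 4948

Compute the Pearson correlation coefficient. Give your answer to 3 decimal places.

-0.741

r = (nΣwz − ΣwΣz) / √[(nΣw² − (Σw)²)(nΣz² − (Σz)²)]
Numerator: 10×4948 − 172×306 = -3152
Denominator: √[(35640 − 29584)(96620 − 93636)] = √[6056 × 2984] = 4251.0121
r = -3152 / 4251.0121 ≈ -0.741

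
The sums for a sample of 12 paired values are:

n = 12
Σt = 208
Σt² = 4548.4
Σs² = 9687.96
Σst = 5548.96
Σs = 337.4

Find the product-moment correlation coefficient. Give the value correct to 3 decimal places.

-0.687

r = (nΣst − ΣsΣt) / √[(nΣs² − (Σs)²)(nΣt² − (Σt)²)]
Numerator: 12×5548.96 − 337.4×208 = -3591.68
Denominator: √[(116255.52 − 113838.76)(54580.8 − 43264)] = √[2416.76 × 11316.8] = 5229.7217
r = -3591.68 / 5229.7217 ≈ -0.687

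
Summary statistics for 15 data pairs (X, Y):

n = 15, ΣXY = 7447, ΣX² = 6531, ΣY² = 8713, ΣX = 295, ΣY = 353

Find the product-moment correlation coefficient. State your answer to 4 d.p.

0.9277

r = (nΣXY − ΣXΣY) / √[(nΣX² − (ΣX)²)(nΣY² − (ΣY)²)]
Numerator: 15×7447 − 295×353 = 7570
Denominator: √[(97965 − 87025)(130695 − 124609)] = √[10940 × 6086] = 8159.7083
r = 7570 / 8159.7083 ≈ 0.9277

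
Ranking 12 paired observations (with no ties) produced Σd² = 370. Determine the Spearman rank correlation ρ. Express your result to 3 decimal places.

-0.294

ρ = 1 − 6Σd² / [n(n²−1)] = 1 − 6×370 / (12×143)
  = 1 − 2220/1716 = 1 − 1.2937 ≈ -0.294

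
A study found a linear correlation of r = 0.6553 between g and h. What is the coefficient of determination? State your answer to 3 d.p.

r² = (0.6553)² = 0.429

0.429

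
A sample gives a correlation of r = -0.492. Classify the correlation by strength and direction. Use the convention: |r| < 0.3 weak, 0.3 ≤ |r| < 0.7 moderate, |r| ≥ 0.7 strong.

r = -0.492 < 0 so the relationship is negative.
|r| = 0.492, which falls in the moderate range.

moderate negative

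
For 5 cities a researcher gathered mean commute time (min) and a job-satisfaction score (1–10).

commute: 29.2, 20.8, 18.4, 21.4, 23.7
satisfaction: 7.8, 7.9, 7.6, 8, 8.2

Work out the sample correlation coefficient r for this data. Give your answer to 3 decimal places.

n = 5, Σx = 113.5, Σy = 39.5, Σx² = 2643.49, Σy² = 312.25, Σxy = 897.46
nΣxy − ΣxΣy = 4487.3 − 4483.25 = 4.05
nΣx² − (Σx)² = 13217.45 − 12882.25 = 335.2; nΣy² − (Σy)² = 1561.25 − 1560.25 = 1
r = 4.05 / √(335.2 × 1) = 4.05 / 18.3085 ≈ 0.221

0.221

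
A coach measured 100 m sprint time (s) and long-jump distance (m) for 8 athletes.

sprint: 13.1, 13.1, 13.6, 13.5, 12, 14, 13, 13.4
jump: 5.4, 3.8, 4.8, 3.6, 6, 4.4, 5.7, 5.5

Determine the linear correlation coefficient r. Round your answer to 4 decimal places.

n = 8, Σx = 105.7, Σy = 39.2, Σx² = 1398.99, Σy² = 197.7, Σxy = 515.8
nΣxy − ΣxΣy = 4126.4 − 4143.44 = -17.04
nΣx² − (Σx)² = 11191.92 − 11172.49 = 19.43; nΣy² − (Σy)² = 1581.6 − 1536.64 = 44.96
r = -17.04 / √(19.43 × 44.96) = -17.04 / 29.5563 ≈ -0.5765

-0.5765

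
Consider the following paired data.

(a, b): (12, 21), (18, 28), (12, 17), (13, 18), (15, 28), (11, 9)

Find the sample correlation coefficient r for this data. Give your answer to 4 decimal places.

n = 6, Σa = 81, Σb = 121, Σa² = 1127, Σb² = 2703, Σab = 1713
nΣab − ΣaΣb = 10278 − 9801 = 477
nΣa² − (Σa)² = 6762 − 6561 = 201; nΣb² − (Σb)² = 16218 − 14641 = 1577
r = 477 / √(201 × 1577) = 477 / 563.0071 ≈ 0.8472

0.8472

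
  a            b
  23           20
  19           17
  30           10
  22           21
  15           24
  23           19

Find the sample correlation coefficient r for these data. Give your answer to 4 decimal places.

n = 6, Σa = 132, Σb = 111, Σa² = 3028, Σb² = 2167, Σab = 2342
nΣab − ΣaΣb = 14052 − 14652 = -600
nΣa² − (Σa)² = 18168 − 17424 = 744; nΣb² − (Σb)² = 13002 − 12321 = 681
r = -600 / √(744 × 681) = -600 / 711.8033 ≈ -0.8429

-0.8429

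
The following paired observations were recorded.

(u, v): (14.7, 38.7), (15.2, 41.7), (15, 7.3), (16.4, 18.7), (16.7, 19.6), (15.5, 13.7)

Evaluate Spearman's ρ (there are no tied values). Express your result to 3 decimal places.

-0.086

Rank u: 1, 3, 2, 5, 6, 4
Rank v: 5, 6, 1, 3, 4, 2
d = rank(u) − rank(v): -4, -3, 1, 2, 2, 2; Σd² = 38
ρ = 1 − 6Σd² / [n(n²−1)] = 1 − 6×38 / (6×35) = 1 − 228/210 ≈ -0.086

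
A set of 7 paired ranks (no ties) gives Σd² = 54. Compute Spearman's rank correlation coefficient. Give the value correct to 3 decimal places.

0.036

ρ = 1 − 6Σd² / [n(n²−1)] = 1 − 6×54 / (7×48)
  = 1 − 324/336 = 1 − 0.9643 ≈ 0.036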